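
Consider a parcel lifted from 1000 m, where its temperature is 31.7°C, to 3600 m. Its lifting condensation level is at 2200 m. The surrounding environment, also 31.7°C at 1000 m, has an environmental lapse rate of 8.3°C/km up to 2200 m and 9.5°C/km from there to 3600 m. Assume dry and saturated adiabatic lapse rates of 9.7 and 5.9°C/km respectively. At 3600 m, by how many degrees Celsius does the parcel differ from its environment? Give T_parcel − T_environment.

Parcel:
  1000–2200 m, dry: Δz = 1.2 km ⇒ ΔT = -11.64°C; T = 20.06°C
  2200–3600 m, saturated: Δz = 1.4 km ⇒ ΔT = -8.26°C; T = 11.8°C
Environment:
  1000–2200 m, environment, lower layer: Δz = 1.2 km ⇒ ΔT = -9.96°C; T = 21.74°C
  2200–3600 m, environment, upper layer: Δz = 1.4 km ⇒ ΔT = -13.3°C; T = 8.44°C
T_parcel − T_env = 11.8 − 8.44 = +3.36°C

+3.36°C (parcel warmer than environment)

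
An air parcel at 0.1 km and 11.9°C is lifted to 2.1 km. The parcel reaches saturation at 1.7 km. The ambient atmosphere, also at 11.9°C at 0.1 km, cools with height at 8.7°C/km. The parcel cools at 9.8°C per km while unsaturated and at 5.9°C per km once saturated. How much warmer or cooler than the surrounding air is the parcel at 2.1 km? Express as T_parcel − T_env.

-0.64°C (parcel cooler than environment)

Parcel:
  100 → 1700 m (dry, 9.8°C/km): ΔT = -9.8 × 1.6 = -15.68°C → T = -3.78°C
  1700 → 2100 m (saturated, 5.9°C/km): ΔT = -5.9 × 0.4 = -2.36°C → T = -6.14°C
Environment:
  100 → 2100 m (environment, 8.7°C/km): ΔT = -8.7 × 2 = -17.4°C → T = -5.5°C
T_parcel − T_env = -6.14 − (-5.5) = -0.64°C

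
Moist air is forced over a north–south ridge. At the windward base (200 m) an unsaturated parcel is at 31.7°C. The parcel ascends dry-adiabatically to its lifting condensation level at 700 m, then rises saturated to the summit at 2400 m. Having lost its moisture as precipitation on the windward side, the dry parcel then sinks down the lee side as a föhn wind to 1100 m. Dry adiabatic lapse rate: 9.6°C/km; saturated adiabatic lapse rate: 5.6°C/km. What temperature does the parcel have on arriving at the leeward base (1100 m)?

Dry to 700 m: -9.6 × 0.5 km = -4.8°C, so T = 26.9°C.
Saturated to 2400 m: -5.6 × 1.7 km = -9.52°C, so T = 17.38°C.
Dry descent to 1100 m: +9.6 × 1.3 km = +12.48°C, so T = 29.86°C.

29.86°C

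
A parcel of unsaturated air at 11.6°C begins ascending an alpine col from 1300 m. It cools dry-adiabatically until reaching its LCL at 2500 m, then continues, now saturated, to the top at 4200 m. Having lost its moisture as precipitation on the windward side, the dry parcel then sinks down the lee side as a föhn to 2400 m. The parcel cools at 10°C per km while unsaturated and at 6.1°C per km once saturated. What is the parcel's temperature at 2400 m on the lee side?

Dry to 2500 m: -10 × 1.2 km = -12°C, so T = -0.4°C.
Saturated to 4200 m: -6.1 × 1.7 km = -10.37°C, so T = -10.77°C.
Dry descent to 2400 m: +10 × 1.8 km = +18°C, so T = 7.23°C.

7.23°C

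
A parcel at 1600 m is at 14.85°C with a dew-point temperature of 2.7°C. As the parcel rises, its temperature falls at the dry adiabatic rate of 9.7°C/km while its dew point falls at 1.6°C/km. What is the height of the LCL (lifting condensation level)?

T and T_d converge at 9.7 − 1.6 = 8.1°C per km
Height above start = (14.85 − 2.7) / 8.1 = 1.5 km
LCL altitude = 1600 m + 1500 m = 3100 m

3100 m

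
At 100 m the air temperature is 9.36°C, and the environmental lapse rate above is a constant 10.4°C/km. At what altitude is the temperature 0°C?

1000 m

Height above start = (9.36 − 0) / 10.4 = 0.9 km
Altitude = 100 m + 900 m = 1000 m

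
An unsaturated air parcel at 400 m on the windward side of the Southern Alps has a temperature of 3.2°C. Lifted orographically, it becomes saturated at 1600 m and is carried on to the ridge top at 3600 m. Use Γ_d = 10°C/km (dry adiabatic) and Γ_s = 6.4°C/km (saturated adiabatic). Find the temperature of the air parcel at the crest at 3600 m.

-21.6°C

400 → 1600 m (dry, 10°C/km): ΔT = -10 × 1.2 = -12°C → T = -8.8°C
1600 → 3600 m (saturated, 6.4°C/km): ΔT = -6.4 × 2 = -12.8°C → T = -21.6°C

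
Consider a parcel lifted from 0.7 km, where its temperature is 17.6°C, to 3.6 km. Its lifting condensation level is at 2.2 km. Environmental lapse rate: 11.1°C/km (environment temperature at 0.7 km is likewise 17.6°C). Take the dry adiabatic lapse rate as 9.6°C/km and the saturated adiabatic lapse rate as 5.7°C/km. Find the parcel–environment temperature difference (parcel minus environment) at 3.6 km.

+9.81°C (parcel warmer than environment)

Parcel:
  Dry to 2200 m: -9.6 × 1.5 km = -14.4°C, so T = 3.2°C.
  Saturated to 3600 m: -5.7 × 1.4 km = -7.98°C, so T = -4.78°C.
Environment:
  Environment to 3600 m: -11.1 × 2.9 km = -32.19°C, so T = -14.59°C.
T_parcel − T_env = -4.78 − (-14.59) = +9.81°C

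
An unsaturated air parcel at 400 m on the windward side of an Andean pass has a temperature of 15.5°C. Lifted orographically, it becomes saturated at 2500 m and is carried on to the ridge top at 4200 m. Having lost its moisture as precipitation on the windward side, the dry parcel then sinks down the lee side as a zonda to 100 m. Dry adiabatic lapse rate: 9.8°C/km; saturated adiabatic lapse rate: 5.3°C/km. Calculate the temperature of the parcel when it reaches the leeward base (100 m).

400 → 2500 m (dry, 9.8°C/km): ΔT = -9.8 × 2.1 = -20.58°C → T = -5.08°C
2500 → 4200 m (saturated, 5.3°C/km): ΔT = -5.3 × 1.7 = -9.01°C → T = -14.09°C
4200 → 100 m (dry descent, 9.8°C/km): ΔT = +9.8 × 4.1 = +40.18°C → T = 26.09°C

26.09°C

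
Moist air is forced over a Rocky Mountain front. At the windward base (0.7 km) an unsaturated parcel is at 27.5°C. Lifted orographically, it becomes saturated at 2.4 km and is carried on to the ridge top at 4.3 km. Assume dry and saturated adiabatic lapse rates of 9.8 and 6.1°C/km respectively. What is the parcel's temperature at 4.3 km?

-0.75°C

700–2400 m, dry: Δz = 1.7 km ⇒ ΔT = -16.66°C; T = 10.84°C
2400–4300 m, saturated: Δz = 1.9 km ⇒ ΔT = -11.59°C; T = -0.75°C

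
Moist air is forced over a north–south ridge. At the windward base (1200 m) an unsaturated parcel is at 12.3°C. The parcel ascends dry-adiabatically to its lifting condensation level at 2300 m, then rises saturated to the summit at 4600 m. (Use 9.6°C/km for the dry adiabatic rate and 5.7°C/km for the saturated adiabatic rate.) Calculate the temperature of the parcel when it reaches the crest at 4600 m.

-11.37°C

1200 → 2300 m (dry, 9.6°C/km): ΔT = -9.6 × 1.1 = -10.56°C → T = 1.74°C
2300 → 4600 m (saturated, 5.7°C/km): ΔT = -5.7 × 2.3 = -13.11°C → T = -11.37°C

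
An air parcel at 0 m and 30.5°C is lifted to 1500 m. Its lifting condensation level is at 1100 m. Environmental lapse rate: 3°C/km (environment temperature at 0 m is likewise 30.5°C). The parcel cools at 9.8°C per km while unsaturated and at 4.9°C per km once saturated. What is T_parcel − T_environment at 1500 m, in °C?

-8.24°C (parcel cooler than environment)

Parcel:
  Dry to 1100 m: -9.8 × 1.1 km = -10.78°C, so T = 19.72°C.
  Saturated to 1500 m: -4.9 × 0.4 km = -1.96°C, so T = 17.76°C.
Environment:
  Environment to 1500 m: -3 × 1.5 km = -4.5°C, so T = 26°C.
T_parcel − T_env = 17.76 − 26 = -8.24°C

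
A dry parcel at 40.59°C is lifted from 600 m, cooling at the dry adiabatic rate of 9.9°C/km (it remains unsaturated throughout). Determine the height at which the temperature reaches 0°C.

4700 m

Height above start = (40.59 − 0) / 9.9 = 4.1 km
Altitude = 600 m + 4100 m = 4700 m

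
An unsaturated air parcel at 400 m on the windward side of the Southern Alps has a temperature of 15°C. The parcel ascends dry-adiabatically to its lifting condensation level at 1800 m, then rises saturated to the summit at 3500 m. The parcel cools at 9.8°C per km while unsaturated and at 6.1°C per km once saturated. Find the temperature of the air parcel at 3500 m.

400 → 1800 m (dry, 9.8°C/km): ΔT = -9.8 × 1.4 = -13.72°C → T = 1.28°C
1800 → 3500 m (saturated, 6.1°C/km): ΔT = -6.1 × 1.7 = -10.37°C → T = -9.09°C

-9.09°C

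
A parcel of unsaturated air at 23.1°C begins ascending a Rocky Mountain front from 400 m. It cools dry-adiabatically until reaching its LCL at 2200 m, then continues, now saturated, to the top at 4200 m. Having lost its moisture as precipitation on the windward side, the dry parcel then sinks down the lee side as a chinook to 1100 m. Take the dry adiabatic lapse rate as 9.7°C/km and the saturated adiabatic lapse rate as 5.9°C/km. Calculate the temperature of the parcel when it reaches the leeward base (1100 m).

23.91°C

400 → 2200 m (dry, 9.7°C/km): ΔT = -9.7 × 1.8 = -17.46°C → T = 5.64°C
2200 → 4200 m (saturated, 5.9°C/km): ΔT = -5.9 × 2 = -11.8°C → T = -6.16°C
4200 → 1100 m (dry descent, 9.7°C/km): ΔT = +9.7 × 3.1 = +30.07°C → T = 23.91°C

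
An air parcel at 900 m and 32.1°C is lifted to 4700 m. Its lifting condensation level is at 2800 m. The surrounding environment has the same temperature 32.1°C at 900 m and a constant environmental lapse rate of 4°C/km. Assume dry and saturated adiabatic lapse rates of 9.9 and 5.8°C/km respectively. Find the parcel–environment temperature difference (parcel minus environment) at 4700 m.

Parcel:
  900–2800 m, dry: Δz = 1.9 km ⇒ ΔT = -18.81°C; T = 13.29°C
  2800–4700 m, saturated: Δz = 1.9 km ⇒ ΔT = -11.02°C; T = 2.27°C
Environment:
  900–4700 m, environment: Δz = 3.8 km ⇒ ΔT = -15.2°C; T = 16.9°C
T_parcel − T_env = 2.27 − 16.9 = -14.63°C

-14.63°C (parcel cooler than environment)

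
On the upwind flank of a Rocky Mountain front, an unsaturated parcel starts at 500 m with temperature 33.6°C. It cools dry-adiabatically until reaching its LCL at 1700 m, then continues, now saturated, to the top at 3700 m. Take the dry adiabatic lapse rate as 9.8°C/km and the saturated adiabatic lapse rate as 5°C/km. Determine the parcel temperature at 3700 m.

From 500 m to 1700 m (dry): cools by 9.8 × 1.2 = 11.76°C, giving 21.84°C.
From 1700 m to 3700 m (saturated): cools by 5 × 2 = 10°C, giving 11.84°C.

11.84°C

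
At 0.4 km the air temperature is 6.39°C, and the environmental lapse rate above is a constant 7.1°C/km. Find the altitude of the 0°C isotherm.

Height above start = (6.39 − 0) / 7.1 = 0.9 km
Altitude = 400 m + 900 m = 1300 m

1.3 km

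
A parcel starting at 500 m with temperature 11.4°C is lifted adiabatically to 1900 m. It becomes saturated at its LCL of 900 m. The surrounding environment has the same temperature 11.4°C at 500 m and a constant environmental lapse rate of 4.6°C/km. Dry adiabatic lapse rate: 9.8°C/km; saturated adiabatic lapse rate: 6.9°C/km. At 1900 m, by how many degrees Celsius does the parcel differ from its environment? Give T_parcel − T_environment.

Parcel:
  From 500 m to 900 m (dry): cools by 9.8 × 0.4 = 3.92°C, giving 7.48°C.
  From 900 m to 1900 m (saturated): cools by 6.9 × 1 = 6.9°C, giving 0.58°C.
Environment:
  From 500 m to 1900 m (environment): cools by 4.6 × 1.4 = 6.44°C, giving 4.96°C.
T_parcel − T_env = 0.58 − 4.96 = -4.38°C

-4.38°C (parcel cooler than environment)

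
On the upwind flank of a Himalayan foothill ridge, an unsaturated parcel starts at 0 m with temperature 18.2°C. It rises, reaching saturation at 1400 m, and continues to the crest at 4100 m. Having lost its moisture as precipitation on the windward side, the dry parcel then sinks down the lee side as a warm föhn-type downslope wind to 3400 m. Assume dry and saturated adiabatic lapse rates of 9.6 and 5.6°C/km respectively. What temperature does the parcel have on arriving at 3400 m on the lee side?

0–1400 m, dry: Δz = 1.4 km ⇒ ΔT = -13.44°C; T = 4.76°C
1400–4100 m, saturated: Δz = 2.7 km ⇒ ΔT = -15.12°C; T = -10.36°C
4100–3400 m, dry descent: Δz = 0.7 km ⇒ ΔT = +6.72°C; T = -3.64°C

-3.64°C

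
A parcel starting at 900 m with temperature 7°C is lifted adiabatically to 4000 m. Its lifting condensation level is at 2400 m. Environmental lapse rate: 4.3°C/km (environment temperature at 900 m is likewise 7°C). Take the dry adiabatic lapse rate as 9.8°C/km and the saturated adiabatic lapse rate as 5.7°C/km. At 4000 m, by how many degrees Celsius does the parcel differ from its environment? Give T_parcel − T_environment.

-10.49°C (parcel cooler than environment)

Parcel:
  900 → 2400 m (dry, 9.8°C/km): ΔT = -9.8 × 1.5 = -14.7°C → T = -7.7°C
  2400 → 4000 m (saturated, 5.7°C/km): ΔT = -5.7 × 1.6 = -9.12°C → T = -16.82°C
Environment:
  900 → 4000 m (environment, 4.3°C/km): ΔT = -4.3 × 3.1 = -13.33°C → T = -6.33°C
T_parcel − T_env = -16.82 − (-6.33) = -10.49°C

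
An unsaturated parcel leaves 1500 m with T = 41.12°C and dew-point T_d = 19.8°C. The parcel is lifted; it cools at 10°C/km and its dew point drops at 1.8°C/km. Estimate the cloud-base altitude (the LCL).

T and T_d converge at 10 − 1.8 = 8.2°C per km
Height above start = (41.12 − 19.8) / 8.2 = 2.6 km
LCL altitude = 1500 m + 2600 m = 4100 m

4100 m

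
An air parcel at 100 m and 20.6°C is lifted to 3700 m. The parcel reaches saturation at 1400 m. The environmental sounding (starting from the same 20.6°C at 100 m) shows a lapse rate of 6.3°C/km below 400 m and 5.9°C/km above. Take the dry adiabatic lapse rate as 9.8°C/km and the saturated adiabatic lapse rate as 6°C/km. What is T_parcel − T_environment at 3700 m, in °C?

-5.18°C (parcel cooler than environment)

Parcel:
  100 → 1400 m (dry, 9.8°C/km): ΔT = -9.8 × 1.3 = -12.74°C → T = 7.86°C
  1400 → 3700 m (saturated, 6°C/km): ΔT = -6 × 2.3 = -13.8°C → T = -5.94°C
Environment:
  100 → 400 m (environment, lower layer, 6.3°C/km): ΔT = -6.3 × 0.3 = -1.89°C → T = 18.71°C
  400 → 3700 m (environment, upper layer, 5.9°C/km): ΔT = -5.9 × 3.3 = -19.47°C → T = -0.76°C
T_parcel − T_env = -5.94 − (-0.76) = -5.18°C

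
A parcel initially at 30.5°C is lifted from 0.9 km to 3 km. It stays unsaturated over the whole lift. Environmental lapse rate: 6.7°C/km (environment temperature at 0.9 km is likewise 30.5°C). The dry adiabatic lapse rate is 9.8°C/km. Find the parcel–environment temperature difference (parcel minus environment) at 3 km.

-6.51°C (parcel cooler than environment)

Parcel:
  From 900 m to 3000 m (dry): cools by 9.8 × 2.1 = 20.58°C, giving 9.92°C.
Environment:
  From 900 m to 3000 m (environment): cools by 6.7 × 2.1 = 14.07°C, giving 16.43°C.
T_parcel − T_env = 9.92 − 16.43 = -6.51°C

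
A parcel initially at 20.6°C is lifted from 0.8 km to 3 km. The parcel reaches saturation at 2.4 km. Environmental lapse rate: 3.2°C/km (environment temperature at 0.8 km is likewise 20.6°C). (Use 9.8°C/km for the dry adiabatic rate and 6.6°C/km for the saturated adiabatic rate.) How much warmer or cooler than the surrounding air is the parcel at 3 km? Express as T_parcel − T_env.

Parcel:
  800 → 2400 m (dry, 9.8°C/km): ΔT = -9.8 × 1.6 = -15.68°C → T = 4.92°C
  2400 → 3000 m (saturated, 6.6°C/km): ΔT = -6.6 × 0.6 = -3.96°C → T = 0.96°C
Environment:
  800 → 3000 m (environment, 3.2°C/km): ΔT = -3.2 × 2.2 = -7.04°C → T = 13.56°C
T_parcel − T_env = 0.96 − 13.56 = -12.6°C

-12.6°C (parcel cooler than environment)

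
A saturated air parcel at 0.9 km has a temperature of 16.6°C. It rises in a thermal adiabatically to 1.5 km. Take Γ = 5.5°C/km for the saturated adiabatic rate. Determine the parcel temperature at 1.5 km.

13.3°C

Saturated adiabatic to 1500 m: -5.5 × 0.6 km = -3.3°C, so T = 13.3°C.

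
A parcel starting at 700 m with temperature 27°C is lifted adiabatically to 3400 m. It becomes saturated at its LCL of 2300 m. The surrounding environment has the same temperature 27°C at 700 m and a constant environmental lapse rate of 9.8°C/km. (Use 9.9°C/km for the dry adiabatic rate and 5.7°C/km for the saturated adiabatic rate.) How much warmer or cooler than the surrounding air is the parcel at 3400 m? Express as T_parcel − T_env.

Parcel:
  Dry to 2300 m: -9.9 × 1.6 km = -15.84°C, so T = 11.16°C.
  Saturated to 3400 m: -5.7 × 1.1 km = -6.27°C, so T = 4.89°C.
Environment:
  Environment to 3400 m: -9.8 × 2.7 km = -26.46°C, so T = 0.54°C.
T_parcel − T_env = 4.89 − 0.54 = +4.35°C

+4.35°C (parcel warmer than environment)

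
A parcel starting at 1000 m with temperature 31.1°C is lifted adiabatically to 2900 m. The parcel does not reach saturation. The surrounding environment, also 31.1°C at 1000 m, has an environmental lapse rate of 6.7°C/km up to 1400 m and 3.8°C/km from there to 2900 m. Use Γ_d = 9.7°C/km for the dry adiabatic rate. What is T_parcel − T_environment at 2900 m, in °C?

Parcel:
  From 1000 m to 2900 m (dry): cools by 9.7 × 1.9 = 18.43°C, giving 12.67°C.
Environment:
  From 1000 m to 1400 m (environment, lower layer): cools by 6.7 × 0.4 = 2.68°C, giving 28.42°C.
  From 1400 m to 2900 m (environment, upper layer): cools by 3.8 × 1.5 = 5.7°C, giving 22.72°C.
T_parcel − T_env = 12.67 − 22.72 = -10.05°C

-10.05°C (parcel cooler than environment)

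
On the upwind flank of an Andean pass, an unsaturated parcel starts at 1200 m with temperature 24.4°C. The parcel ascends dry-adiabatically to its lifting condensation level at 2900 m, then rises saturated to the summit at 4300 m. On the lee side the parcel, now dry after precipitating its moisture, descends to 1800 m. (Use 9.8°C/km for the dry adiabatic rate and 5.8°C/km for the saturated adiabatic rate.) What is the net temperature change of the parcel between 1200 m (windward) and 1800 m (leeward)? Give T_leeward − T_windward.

-0.28°C

1200–2900 m, dry: Δz = 1.7 km ⇒ ΔT = -16.66°C; T = 7.74°C
2900–4300 m, saturated: Δz = 1.4 km ⇒ ΔT = -8.12°C; T = -0.38°C
4300–1800 m, dry descent: Δz = 2.5 km ⇒ ΔT = +24.5°C; T = 24.12°C
Net change vs windward start: 24.12 − 24.4 = -0.28°C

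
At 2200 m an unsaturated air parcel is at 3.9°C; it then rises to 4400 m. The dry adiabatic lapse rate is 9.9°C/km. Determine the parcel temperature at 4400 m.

-17.88°C

2200–4400 m, dry adiabatic: Δz = 2.2 km ⇒ ΔT = -21.78°C; T = -17.88°C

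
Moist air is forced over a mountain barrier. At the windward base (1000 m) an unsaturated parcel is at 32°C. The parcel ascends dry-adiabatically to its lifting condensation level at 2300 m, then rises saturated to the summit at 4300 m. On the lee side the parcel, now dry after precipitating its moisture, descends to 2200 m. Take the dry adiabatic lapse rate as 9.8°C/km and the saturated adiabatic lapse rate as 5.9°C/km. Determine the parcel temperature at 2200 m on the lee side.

From 1000 m to 2300 m (dry): cools by 9.8 × 1.3 = 12.74°C, giving 19.26°C.
From 2300 m to 4300 m (saturated): cools by 5.9 × 2 = 11.8°C, giving 7.46°C.
From 4300 m to 2200 m (dry descent): warms by 9.8 × 2.1 = 20.58°C, giving 28.04°C.

28.04°C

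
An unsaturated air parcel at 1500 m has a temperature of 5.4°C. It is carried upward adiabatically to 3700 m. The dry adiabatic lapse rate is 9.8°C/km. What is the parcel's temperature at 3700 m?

1500–3700 m, dry adiabatic: Δz = 2.2 km ⇒ ΔT = -21.56°C; T = -16.16°C

-16.16°C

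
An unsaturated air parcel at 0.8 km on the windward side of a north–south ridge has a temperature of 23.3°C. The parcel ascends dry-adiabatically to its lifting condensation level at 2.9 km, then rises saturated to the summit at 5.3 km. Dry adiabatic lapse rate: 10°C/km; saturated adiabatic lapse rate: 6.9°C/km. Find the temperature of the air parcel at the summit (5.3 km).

-14.26°C

Dry to 2900 m: -10 × 2.1 km = -21°C, so T = 2.3°C.
Saturated to 5300 m: -6.9 × 2.4 km = -16.56°C, so T = -14.26°C.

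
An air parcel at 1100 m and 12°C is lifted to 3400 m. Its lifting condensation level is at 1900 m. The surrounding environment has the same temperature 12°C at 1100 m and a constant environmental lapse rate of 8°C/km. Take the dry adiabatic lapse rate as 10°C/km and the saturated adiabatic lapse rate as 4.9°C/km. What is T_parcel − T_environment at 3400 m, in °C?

Parcel:
  1100–1900 m, dry: Δz = 0.8 km ⇒ ΔT = -8°C; T = 4°C
  1900–3400 m, saturated: Δz = 1.5 km ⇒ ΔT = -7.35°C; T = -3.35°C
Environment:
  1100–3400 m, environment: Δz = 2.3 km ⇒ ΔT = -18.4°C; T = -6.4°C
T_parcel − T_env = -3.35 − (-6.4) = +3.05°C

+3.05°C (parcel warmer than environment)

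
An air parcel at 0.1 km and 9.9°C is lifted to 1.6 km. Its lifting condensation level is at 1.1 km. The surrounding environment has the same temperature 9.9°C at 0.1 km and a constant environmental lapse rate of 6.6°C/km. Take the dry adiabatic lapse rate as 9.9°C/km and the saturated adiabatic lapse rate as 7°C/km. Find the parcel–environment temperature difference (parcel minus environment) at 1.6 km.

-3.5°C (parcel cooler than environment)

Parcel:
  Dry to 1100 m: -9.9 × 1 km = -9.9°C, so T = 0°C.
  Saturated to 1600 m: -7 × 0.5 km = -3.5°C, so T = -3.5°C.
Environment:
  Environment to 1600 m: -6.6 × 1.5 km = -9.9°C, so T = 0°C.
T_parcel − T_env = -3.5 − 0 = -3.5°C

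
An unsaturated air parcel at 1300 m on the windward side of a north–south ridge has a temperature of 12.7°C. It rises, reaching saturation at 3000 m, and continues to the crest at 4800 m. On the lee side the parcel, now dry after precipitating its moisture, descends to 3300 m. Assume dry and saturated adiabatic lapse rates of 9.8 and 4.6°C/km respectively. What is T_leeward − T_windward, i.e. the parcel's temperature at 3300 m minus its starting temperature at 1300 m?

1300–3000 m, dry: Δz = 1.7 km ⇒ ΔT = -16.66°C; T = -3.96°C
3000–4800 m, saturated: Δz = 1.8 km ⇒ ΔT = -8.28°C; T = -12.24°C
4800–3300 m, dry descent: Δz = 1.5 km ⇒ ΔT = +14.7°C; T = 2.46°C
Net change vs windward start: 2.46 − 12.7 = -10.24°C

-10.24°C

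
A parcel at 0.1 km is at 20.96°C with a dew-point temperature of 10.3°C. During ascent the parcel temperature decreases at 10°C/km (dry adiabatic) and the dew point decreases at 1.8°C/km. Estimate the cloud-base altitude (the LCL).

T and T_d converge at 10 − 1.8 = 8.2°C per km
Height above start = (20.96 − 10.3) / 8.2 = 1.3 km
LCL altitude = 100 m + 1300 m = 1400 m

1.4 km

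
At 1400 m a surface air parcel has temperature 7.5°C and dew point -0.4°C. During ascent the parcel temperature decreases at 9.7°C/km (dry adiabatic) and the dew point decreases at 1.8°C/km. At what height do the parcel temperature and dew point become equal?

T and T_d converge at 9.7 − 1.8 = 7.9°C per km
Height above start = (7.5 − (-0.4)) / 7.9 = 1 km
LCL altitude = 1400 m + 1000 m = 2400 m

2400 m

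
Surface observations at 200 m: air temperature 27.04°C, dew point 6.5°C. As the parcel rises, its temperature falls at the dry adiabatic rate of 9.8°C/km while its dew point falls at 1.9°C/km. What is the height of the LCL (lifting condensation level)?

T and T_d converge at 9.8 − 1.9 = 7.9°C per km
Height above start = (27.04 − 6.5) / 7.9 = 2.6 km
LCL altitude = 200 m + 2600 m = 2800 m

2800 m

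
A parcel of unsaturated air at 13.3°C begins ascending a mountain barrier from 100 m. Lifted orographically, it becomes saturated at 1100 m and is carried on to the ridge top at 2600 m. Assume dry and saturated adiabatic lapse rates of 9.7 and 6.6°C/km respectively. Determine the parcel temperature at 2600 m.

From 100 m to 1100 m (dry): cools by 9.7 × 1 = 9.7°C, giving 3.6°C.
From 1100 m to 2600 m (saturated): cools by 6.6 × 1.5 = 9.9°C, giving -6.3°C.

-6.3°C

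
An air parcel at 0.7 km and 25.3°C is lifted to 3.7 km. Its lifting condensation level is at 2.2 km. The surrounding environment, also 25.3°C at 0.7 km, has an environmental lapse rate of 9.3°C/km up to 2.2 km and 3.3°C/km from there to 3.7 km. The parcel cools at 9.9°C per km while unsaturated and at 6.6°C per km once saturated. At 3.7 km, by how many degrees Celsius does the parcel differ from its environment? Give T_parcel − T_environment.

Parcel:
  Dry to 2200 m: -9.9 × 1.5 km = -14.85°C, so T = 10.45°C.
  Saturated to 3700 m: -6.6 × 1.5 km = -9.9°C, so T = 0.55°C.
Environment:
  Environment, lower layer to 2200 m: -9.3 × 1.5 km = -13.95°C, so T = 11.35°C.
  Environment, upper layer to 3700 m: -3.3 × 1.5 km = -4.95°C, so T = 6.4°C.
T_parcel − T_env = 0.55 − 6.4 = -5.85°C

-5.85°C (parcel cooler than environment)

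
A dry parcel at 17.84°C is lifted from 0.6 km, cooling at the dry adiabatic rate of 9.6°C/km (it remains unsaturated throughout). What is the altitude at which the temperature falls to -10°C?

3.5 km

Height above start = (17.84 − (-10)) / 9.6 = 2.9 km
Altitude = 600 m + 2900 m = 3500 m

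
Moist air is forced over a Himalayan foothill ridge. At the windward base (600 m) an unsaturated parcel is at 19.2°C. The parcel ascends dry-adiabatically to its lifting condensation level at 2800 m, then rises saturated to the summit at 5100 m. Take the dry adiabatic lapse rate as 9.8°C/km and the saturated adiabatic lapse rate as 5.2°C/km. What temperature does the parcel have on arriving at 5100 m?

600 → 2800 m (dry, 9.8°C/km): ΔT = -9.8 × 2.2 = -21.56°C → T = -2.36°C
2800 → 5100 m (saturated, 5.2°C/km): ΔT = -5.2 × 2.3 = -11.96°C → T = -14.32°C

-14.32°C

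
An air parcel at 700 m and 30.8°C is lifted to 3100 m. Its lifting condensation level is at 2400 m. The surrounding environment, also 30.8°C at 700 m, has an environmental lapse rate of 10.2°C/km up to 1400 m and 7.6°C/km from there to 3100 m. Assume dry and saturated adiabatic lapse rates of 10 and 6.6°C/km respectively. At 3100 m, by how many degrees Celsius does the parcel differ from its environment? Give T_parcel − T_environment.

Parcel:
  700–2400 m, dry: Δz = 1.7 km ⇒ ΔT = -17°C; T = 13.8°C
  2400–3100 m, saturated: Δz = 0.7 km ⇒ ΔT = -4.62°C; T = 9.18°C
Environment:
  700–1400 m, environment, lower layer: Δz = 0.7 km ⇒ ΔT = -7.14°C; T = 23.66°C
  1400–3100 m, environment, upper layer: Δz = 1.7 km ⇒ ΔT = -12.92°C; T = 10.74°C
T_parcel − T_env = 9.18 − 10.74 = -1.56°C

-1.56°C (parcel cooler than environment)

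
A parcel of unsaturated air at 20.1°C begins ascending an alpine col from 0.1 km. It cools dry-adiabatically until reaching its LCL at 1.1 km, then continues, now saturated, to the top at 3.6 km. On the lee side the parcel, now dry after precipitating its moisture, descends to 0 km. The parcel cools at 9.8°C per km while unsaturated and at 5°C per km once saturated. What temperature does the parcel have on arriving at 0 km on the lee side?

33.08°C

Dry to 1100 m: -9.8 × 1 km = -9.8°C, so T = 10.3°C.
Saturated to 3600 m: -5 × 2.5 km = -12.5°C, so T = -2.2°C.
Dry descent to 0 m: +9.8 × 3.6 km = +35.28°C, so T = 33.08°C.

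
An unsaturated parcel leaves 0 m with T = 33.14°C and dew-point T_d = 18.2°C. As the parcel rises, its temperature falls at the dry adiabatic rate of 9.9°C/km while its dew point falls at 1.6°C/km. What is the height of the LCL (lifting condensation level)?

T and T_d converge at 9.9 − 1.6 = 8.3°C per km
Height above start = (33.14 − 18.2) / 8.3 = 1.8 km
LCL altitude = 0 m + 1800 m = 1800 m

1800 m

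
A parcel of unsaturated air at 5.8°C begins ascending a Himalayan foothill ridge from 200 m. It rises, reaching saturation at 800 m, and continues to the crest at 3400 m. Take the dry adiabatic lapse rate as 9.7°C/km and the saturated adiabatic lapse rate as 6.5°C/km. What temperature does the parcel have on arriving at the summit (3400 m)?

-16.92°C

200 → 800 m (dry, 9.7°C/km): ΔT = -9.7 × 0.6 = -5.82°C → T = -0.02°C
800 → 3400 m (saturated, 6.5°C/km): ΔT = -6.5 × 2.6 = -16.9°C → T = -16.92°C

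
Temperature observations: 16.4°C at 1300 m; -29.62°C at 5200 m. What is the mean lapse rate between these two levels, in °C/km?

11.8°C/km

Γ = −ΔT/Δz = (16.4 − (-29.62)) / (5200 − 1300) m
  = 46.02°C / 3.9 km = 11.8°C/km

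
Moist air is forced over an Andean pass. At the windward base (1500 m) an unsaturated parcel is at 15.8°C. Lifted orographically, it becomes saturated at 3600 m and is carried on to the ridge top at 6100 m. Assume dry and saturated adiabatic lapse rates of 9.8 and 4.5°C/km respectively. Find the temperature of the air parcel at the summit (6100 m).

Dry to 3600 m: -9.8 × 2.1 km = -20.58°C, so T = -4.78°C.
Saturated to 6100 m: -4.5 × 2.5 km = -11.25°C, so T = -16.03°C.

-16.03°C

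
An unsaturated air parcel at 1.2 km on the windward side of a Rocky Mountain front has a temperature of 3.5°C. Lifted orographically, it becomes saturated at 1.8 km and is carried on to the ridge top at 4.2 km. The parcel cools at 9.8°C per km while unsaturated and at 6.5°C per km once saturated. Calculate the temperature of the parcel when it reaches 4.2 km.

1200 → 1800 m (dry, 9.8°C/km): ΔT = -9.8 × 0.6 = -5.88°C → T = -2.38°C
1800 → 4200 m (saturated, 6.5°C/km): ΔT = -6.5 × 2.4 = -15.6°C → T = -17.98°C

-17.98°C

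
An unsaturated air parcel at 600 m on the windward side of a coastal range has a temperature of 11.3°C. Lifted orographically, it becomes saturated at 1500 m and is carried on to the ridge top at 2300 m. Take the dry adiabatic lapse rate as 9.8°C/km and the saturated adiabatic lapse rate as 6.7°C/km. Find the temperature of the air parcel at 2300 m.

600 → 1500 m (dry, 9.8°C/km): ΔT = -9.8 × 0.9 = -8.82°C → T = 2.48°C
1500 → 2300 m (saturated, 6.7°C/km): ΔT = -6.7 × 0.8 = -5.36°C → T = -2.88°C

-2.88°C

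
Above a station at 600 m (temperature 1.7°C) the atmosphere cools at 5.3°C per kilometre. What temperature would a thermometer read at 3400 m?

Environmental to 3400 m: -5.3 × 2.8 km = -14.84°C, so T = -13.14°C.

-13.14°C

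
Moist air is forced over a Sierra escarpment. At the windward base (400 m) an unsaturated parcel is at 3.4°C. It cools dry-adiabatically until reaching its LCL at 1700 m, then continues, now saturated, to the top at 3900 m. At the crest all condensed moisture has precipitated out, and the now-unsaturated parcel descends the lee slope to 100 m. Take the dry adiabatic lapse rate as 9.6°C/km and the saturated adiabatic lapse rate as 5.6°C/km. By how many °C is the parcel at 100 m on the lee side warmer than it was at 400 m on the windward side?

+11.68°C

400 → 1700 m (dry, 9.6°C/km): ΔT = -9.6 × 1.3 = -12.48°C → T = -9.08°C
1700 → 3900 m (saturated, 5.6°C/km): ΔT = -5.6 × 2.2 = -12.32°C → T = -21.4°C
3900 → 100 m (dry descent, 9.6°C/km): ΔT = +9.6 × 3.8 = +36.48°C → T = 15.08°C
Net change vs windward start: 15.08 − 3.4 = +11.68°C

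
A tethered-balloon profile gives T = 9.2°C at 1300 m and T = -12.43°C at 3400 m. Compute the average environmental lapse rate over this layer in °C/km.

Γ = −ΔT/Δz = (9.2 − (-12.43)) / (3400 − 1300) m
  = 21.63°C / 2.1 km = 10.3°C/km

10.3°C/km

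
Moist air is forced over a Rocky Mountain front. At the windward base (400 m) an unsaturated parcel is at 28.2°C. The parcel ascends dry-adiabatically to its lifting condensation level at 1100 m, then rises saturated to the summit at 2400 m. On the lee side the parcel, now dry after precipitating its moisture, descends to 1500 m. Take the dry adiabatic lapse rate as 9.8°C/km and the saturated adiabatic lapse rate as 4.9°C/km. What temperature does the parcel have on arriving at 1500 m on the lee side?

400–1100 m, dry: Δz = 0.7 km ⇒ ΔT = -6.86°C; T = 21.34°C
1100–2400 m, saturated: Δz = 1.3 km ⇒ ΔT = -6.37°C; T = 14.97°C
2400–1500 m, dry descent: Δz = 0.9 km ⇒ ΔT = +8.82°C; T = 23.79°C

23.79°C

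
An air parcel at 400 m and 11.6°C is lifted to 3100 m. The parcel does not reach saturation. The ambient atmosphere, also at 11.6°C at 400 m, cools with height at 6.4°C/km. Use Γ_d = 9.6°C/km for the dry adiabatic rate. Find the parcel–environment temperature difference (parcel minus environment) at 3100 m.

Parcel:
  From 400 m to 3100 m (dry): cools by 9.6 × 2.7 = 25.92°C, giving -14.32°C.
Environment:
  From 400 m to 3100 m (environment): cools by 6.4 × 2.7 = 17.28°C, giving -5.68°C.
T_parcel − T_env = -14.32 − (-5.68) = -8.64°C

-8.64°C (parcel cooler than environment)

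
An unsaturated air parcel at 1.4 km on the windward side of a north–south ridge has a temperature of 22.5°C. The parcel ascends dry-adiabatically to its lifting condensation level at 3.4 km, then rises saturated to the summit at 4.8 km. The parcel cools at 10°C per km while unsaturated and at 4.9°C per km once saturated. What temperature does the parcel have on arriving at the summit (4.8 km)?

-4.36°C

Dry to 3400 m: -10 × 2 km = -20°C, so T = 2.5°C.
Saturated to 4800 m: -4.9 × 1.4 km = -6.86°C, so T = -4.36°C.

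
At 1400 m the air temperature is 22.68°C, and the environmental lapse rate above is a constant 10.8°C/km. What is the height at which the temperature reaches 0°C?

3500 m

Height above start = (22.68 − 0) / 10.8 = 2.1 km
Altitude = 1400 m + 2100 m = 3500 m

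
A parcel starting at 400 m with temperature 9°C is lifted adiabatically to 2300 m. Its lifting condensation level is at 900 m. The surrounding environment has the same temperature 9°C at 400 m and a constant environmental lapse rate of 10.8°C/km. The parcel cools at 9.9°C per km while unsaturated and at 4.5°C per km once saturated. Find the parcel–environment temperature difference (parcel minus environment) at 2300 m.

+9.27°C (parcel warmer than environment)

Parcel:
  From 400 m to 900 m (dry): cools by 9.9 × 0.5 = 4.95°C, giving 4.05°C.
  From 900 m to 2300 m (saturated): cools by 4.5 × 1.4 = 6.3°C, giving -2.25°C.
Environment:
  From 400 m to 2300 m (environment): cools by 10.8 × 1.9 = 20.52°C, giving -11.52°C.
T_parcel − T_env = -2.25 − (-11.52) = +9.27°C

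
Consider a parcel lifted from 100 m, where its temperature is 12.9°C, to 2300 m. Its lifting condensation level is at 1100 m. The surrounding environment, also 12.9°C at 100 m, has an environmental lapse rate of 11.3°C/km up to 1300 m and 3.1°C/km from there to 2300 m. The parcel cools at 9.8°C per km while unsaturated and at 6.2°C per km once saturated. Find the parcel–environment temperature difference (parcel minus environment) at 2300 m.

-0.58°C (parcel cooler than environment)

Parcel:
  100–1100 m, dry: Δz = 1 km ⇒ ΔT = -9.8°C; T = 3.1°C
  1100–2300 m, saturated: Δz = 1.2 km ⇒ ΔT = -7.44°C; T = -4.34°C
Environment:
  100–1300 m, environment, lower layer: Δz = 1.2 km ⇒ ΔT = -13.56°C; T = -0.66°C
  1300–2300 m, environment, upper layer: Δz = 1 km ⇒ ΔT = -3.1°C; T = -3.76°C
T_parcel − T_env = -4.34 − (-3.76) = -0.58°C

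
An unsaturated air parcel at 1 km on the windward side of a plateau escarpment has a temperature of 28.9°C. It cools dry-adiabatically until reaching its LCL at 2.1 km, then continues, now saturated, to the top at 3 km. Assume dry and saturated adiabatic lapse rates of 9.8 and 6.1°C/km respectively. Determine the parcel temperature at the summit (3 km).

12.63°C

Dry to 2100 m: -9.8 × 1.1 km = -10.78°C, so T = 18.12°C.
Saturated to 3000 m: -6.1 × 0.9 km = -5.49°C, so T = 12.63°C.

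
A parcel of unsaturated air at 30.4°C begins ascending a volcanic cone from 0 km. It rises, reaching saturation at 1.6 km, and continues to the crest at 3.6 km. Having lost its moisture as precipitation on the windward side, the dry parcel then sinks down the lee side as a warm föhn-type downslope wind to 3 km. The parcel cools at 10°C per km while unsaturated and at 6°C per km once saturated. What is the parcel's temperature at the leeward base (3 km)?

8.4°C

0–1600 m, dry: Δz = 1.6 km ⇒ ΔT = -16°C; T = 14.4°C
1600–3600 m, saturated: Δz = 2 km ⇒ ΔT = -12°C; T = 2.4°C
3600–3000 m, dry descent: Δz = 0.6 km ⇒ ΔT = +6°C; T = 8.4°C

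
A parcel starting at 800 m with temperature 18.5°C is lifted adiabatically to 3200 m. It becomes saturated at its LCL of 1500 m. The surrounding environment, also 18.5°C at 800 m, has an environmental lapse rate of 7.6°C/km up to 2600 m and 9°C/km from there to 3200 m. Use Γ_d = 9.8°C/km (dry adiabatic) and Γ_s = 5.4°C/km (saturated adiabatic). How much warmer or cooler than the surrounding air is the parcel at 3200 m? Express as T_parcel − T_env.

Parcel:
  Dry to 1500 m: -9.8 × 0.7 km = -6.86°C, so T = 11.64°C.
  Saturated to 3200 m: -5.4 × 1.7 km = -9.18°C, so T = 2.46°C.
Environment:
  Environment, lower layer to 2600 m: -7.6 × 1.8 km = -13.68°C, so T = 4.82°C.
  Environment, upper layer to 3200 m: -9 × 0.6 km = -5.4°C, so T = -0.58°C.
T_parcel − T_env = 2.46 − (-0.58) = +3.04°C

+3.04°C (parcel warmer than environment)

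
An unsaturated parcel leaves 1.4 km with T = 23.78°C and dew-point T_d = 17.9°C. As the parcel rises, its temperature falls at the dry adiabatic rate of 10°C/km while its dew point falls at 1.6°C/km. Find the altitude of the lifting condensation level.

2.1 km

T and T_d converge at 10 − 1.6 = 8.4°C per km
Height above start = (23.78 − 17.9) / 8.4 = 0.7 km
LCL altitude = 1400 m + 700 m = 2100 m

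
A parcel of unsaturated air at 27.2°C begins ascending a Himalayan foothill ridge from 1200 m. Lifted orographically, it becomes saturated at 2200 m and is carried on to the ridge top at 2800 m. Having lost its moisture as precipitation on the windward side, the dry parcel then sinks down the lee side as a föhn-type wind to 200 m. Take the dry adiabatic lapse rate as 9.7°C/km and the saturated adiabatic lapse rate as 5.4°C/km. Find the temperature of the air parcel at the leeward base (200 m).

Dry to 2200 m: -9.7 × 1 km = -9.7°C, so T = 17.5°C.
Saturated to 2800 m: -5.4 × 0.6 km = -3.24°C, so T = 14.26°C.
Dry descent to 200 m: +9.7 × 2.6 km = +25.22°C, so T = 39.48°C.

39.48°C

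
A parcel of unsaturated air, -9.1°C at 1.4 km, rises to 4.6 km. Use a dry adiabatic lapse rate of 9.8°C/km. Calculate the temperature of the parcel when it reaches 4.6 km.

Dry adiabatic to 4600 m: -9.8 × 3.2 km = -31.36°C, so T = -40.46°C.

-40.46°C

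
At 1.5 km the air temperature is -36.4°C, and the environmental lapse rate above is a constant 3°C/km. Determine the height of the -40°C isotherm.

Height above start = (-36.4 − (-40)) / 3 = 1.2 km
Altitude = 1500 m + 1200 m = 2700 m

2.7 km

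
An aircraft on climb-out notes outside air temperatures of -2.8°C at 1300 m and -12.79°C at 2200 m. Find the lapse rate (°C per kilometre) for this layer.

11.1°C/km

Γ = −ΔT/Δz = (-2.8 − (-12.79)) / (2200 − 1300) m
  = 9.99°C / 0.9 km = 11.1°C/km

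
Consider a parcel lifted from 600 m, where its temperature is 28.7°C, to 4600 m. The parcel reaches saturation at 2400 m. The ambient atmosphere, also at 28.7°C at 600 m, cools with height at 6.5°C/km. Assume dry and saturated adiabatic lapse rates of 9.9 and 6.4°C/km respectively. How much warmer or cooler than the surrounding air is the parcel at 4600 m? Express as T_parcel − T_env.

Parcel:
  From 600 m to 2400 m (dry): cools by 9.9 × 1.8 = 17.82°C, giving 10.88°C.
  From 2400 m to 4600 m (saturated): cools by 6.4 × 2.2 = 14.08°C, giving -3.2°C.
Environment:
  From 600 m to 4600 m (environment): cools by 6.5 × 4 = 26°C, giving 2.7°C.
T_parcel − T_env = -3.2 − 2.7 = -5.9°C

-5.9°C (parcel cooler than environment)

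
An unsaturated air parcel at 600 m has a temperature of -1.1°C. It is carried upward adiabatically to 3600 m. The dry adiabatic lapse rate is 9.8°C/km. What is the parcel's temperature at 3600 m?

-30.5°C

From 600 m to 3600 m (dry adiabatic): cools by 9.8 × 3 = 29.4°C, giving -30.5°C.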